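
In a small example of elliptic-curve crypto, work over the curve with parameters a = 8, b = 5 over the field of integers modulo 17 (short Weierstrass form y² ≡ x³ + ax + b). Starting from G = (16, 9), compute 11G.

(16, 8)

Double-and-add on 11 = (1011)₂. Start with G = (16, 9) for the leading 1-bit.
double: tangent at (16, 9): λ = (3·16² + 8)/(2·9) ≡ 11/1. 1⁻¹ ≡ 1 (mod 17) since 1·1 = 1 ≡ 1, so λ ≡ 11·1 ≡ 11.
  x = λ² - 16 - 16 = 121 - 32 ≡ 4; y = λ·(16 - 4) - 9 ≡ 4. → (4, 4)
double: tangent at (4, 4): λ = (3·4² + 8)/(2·4) ≡ 5/8. 8⁻¹ ≡ 15 (mod 17), so λ ≡ 5·15 ≡ 7.
  x = λ² - 4 - 4 = 49 - 8 ≡ 7; y = λ·(4 - 7) - 4 ≡ 9. → (7, 9)
add G: (7, 9) + (16, 9). λ = (9 - 9)/(16 - 7) ≡ 0/9 mod 17. 9⁻¹ ≡ 2 (mod 17), so λ ≡ 0.
  x = λ² - 7 - 16 = 0 - 23 ≡ 11; y = λ·(7 - 11) - 9 ≡ 8. → (11, 8)
double: tangent at (11, 8): λ = (3·11² + 8)/(2·8) ≡ 14/16. 16⁻¹ ≡ 16 (mod 17), so λ ≡ 14·16 ≡ 3.
  x = λ² - 11 - 11 = 9 - 22 ≡ 4; y = λ·(11 - 4) - 8 ≡ 13. → (4, 13)
add G: (4, 13) + (16, 9). λ = (9 - 13)/(16 - 4) ≡ 13/12 mod 17. 12⁻¹ ≡ 10 (mod 17), so λ ≡ 11.
  x = λ² - 4 - 16 = 121 - 20 ≡ 16; y = λ·(4 - 16) - 13 ≡ 8. → (16, 8)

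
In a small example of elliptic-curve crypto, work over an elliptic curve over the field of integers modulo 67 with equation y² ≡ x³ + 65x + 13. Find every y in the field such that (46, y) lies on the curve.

24, 43

x³ + 65x + 13 = 100339 ≡ 40 (mod 67).
Square roots of 40 mod 67: 24 and 43 (since 24² = 576 ≡ 40).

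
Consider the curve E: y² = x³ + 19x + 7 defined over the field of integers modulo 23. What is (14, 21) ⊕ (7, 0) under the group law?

(14, 21) + (7, 0). λ = (0 - 21)/(7 - 14) ≡ 2/16 mod 23. 16⁻¹ ≡ 13 (mod 23) since 16·13 = 208 ≡ 1, so λ ≡ 3.
  x = λ² - 14 - 7 = 9 - 21 ≡ 11; y = λ·(14 - 11) - 21 ≡ 11. → (11, 11)

(11, 11)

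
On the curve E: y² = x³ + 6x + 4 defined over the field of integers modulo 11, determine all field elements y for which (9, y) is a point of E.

x³ + 6x + 4 = 787 ≡ 6 (mod 11).
6 is a non-residue mod 11; no y exists.

none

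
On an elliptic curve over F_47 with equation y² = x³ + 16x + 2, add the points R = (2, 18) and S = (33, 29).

(20, 12)

(2, 18) + (33, 29). λ = (29 - 18)/(33 - 2) ≡ 11/31 mod 47. 31⁻¹ ≡ 44 (mod 47) since 31·44 = 1364 ≡ 1, so λ ≡ 14.
  x = λ² - 2 - 33 = 196 - 35 ≡ 20; y = λ·(2 - 20) - 18 ≡ 12. → (20, 12)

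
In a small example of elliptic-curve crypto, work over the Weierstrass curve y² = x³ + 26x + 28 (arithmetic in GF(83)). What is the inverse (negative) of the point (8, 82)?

(8, 1)

-(8, 82) = (8, -82 mod 83) = (8, 1).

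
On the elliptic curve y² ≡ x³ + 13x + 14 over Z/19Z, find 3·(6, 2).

(3, 2)

Write Q = (6, 2).
Repeated addition: build up to 3Q.
2Q: tangent at (6, 2): λ = (3·6² + 13)/(2·2) ≡ 7/4. 4⁻¹ ≡ 5 (mod 19), so λ ≡ 7·5 ≡ 16.
  x = λ² - 6 - 6 = 256 - 12 ≡ 16; y = λ·(6 - 16) - 2 ≡ 9. → (16, 9)
3Q: (16, 9) + (6, 2). λ = (2 - 9)/(6 - 16) ≡ 12/9 mod 19. 9⁻¹ ≡ 17 (mod 19), so λ ≡ 14.
  x = λ² - 16 - 6 = 196 - 22 ≡ 3; y = λ·(16 - 3) - 9 ≡ 2. → (3, 2)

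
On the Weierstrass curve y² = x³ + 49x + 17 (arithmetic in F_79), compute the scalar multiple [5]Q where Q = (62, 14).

(18, 4)

Repeated addition: build up to 5Q.
2Q: tangent at (62, 14): λ = (3·62² + 49)/(2·14) ≡ 47/28. 28⁻¹ ≡ 48 (mod 79), so λ ≡ 47·48 ≡ 44.
  x = λ² - 62 - 62 = 1936 - 124 ≡ 74; y = λ·(62 - 74) - 14 ≡ 11. → (74, 11)
3Q: (74, 11) + (62, 14). λ = (14 - 11)/(62 - 74) ≡ 3/67 mod 79. 67⁻¹ ≡ 46 (mod 79) since 67·46 = 3082 ≡ 1, so λ ≡ 59.
  x = λ² - 74 - 62 = 3481 - 136 ≡ 27; y = λ·(74 - 27) - 11 ≡ 76. → (27, 76)
4Q: (27, 76) + (62, 14). λ = (14 - 76)/(62 - 27) ≡ 17/35 mod 79. 35⁻¹ ≡ 70 (mod 79), so λ ≡ 5.
  x = λ² - 27 - 62 = 25 - 89 ≡ 15; y = λ·(27 - 15) - 76 ≡ 63. → (15, 63)
5Q: (15, 63) + (62, 14). λ = (14 - 63)/(62 - 15) ≡ 30/47 mod 79. 47⁻¹ ≡ 37 (mod 79) since 47·37 = 1739 ≡ 1, so λ ≡ 4.
  x = λ² - 15 - 62 = 16 - 77 ≡ 18; y = λ·(15 - 18) - 63 ≡ 4. → (18, 4)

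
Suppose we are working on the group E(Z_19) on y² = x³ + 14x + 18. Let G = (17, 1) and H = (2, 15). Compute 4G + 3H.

(2, 15)

First 4G:
Repeated addition: build up to 4G.
2G: tangent at (17, 1): λ = (3·17² + 14)/(2·1) ≡ 7/2. 2⁻¹ ≡ 10 (mod 19) since 2·10 = 20 ≡ 1, so λ ≡ 7·10 ≡ 13.
  x = λ² - 17 - 17 = 169 - 34 ≡ 2; y = λ·(17 - 2) - 1 ≡ 4. → (2, 4)
3G: (2, 4) + (17, 1). λ = (1 - 4)/(17 - 2) ≡ 16/15 mod 19. 15⁻¹ ≡ 14 (mod 19) since 15·14 = 210 ≡ 1, so λ ≡ 15.
  x = λ² - 2 - 17 = 225 - 19 ≡ 16; y = λ·(2 - 16) - 4 ≡ 14. → (16, 14)
4G: (16, 14) + (17, 1). λ = (1 - 14)/(17 - 16) ≡ 6/1 mod 19. 1⁻¹ ≡ 1 (mod 19), so λ ≡ 6.
  x = λ² - 16 - 17 = 36 - 33 ≡ 3; y = λ·(16 - 3) - 14 ≡ 7. → (3, 7)
4G = (3, 7).
Next 3H:
Repeated addition: build up to 3H.
2H: tangent at (2, 15): λ = (3·2² + 14)/(2·15) ≡ 7/11. 11⁻¹ ≡ 7 (mod 19), so λ ≡ 7·7 ≡ 11.
  x = λ² - 2 - 2 = 121 - 4 ≡ 3; y = λ·(2 - 3) - 15 ≡ 12. → (3, 12)
3H: (3, 12) + (2, 15). λ = (15 - 12)/(2 - 3) ≡ 3/18 mod 19. 18⁻¹ ≡ 18 (mod 19) since 18·18 = 324 ≡ 1, so λ ≡ 16.
  x = λ² - 3 - 2 = 256 - 5 ≡ 4; y = λ·(3 - 4) - 12 ≡ 10. → (4, 10)
3H = (4, 10).
Finally 4G + 3H:
(3, 7) + (4, 10). λ = (10 - 7)/(4 - 3) ≡ 3/1 mod 19. 1⁻¹ ≡ 1 (mod 19), so λ ≡ 3.
  x = λ² - 3 - 4 = 9 - 7 ≡ 2; y = λ·(3 - 2) - 7 ≡ 15. → (2, 15)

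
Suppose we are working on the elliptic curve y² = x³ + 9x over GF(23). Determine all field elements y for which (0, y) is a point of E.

0

x³ + 9x + 0 = 0 ≡ 0 (mod 23).
Only y = 0 satisfies y² ≡ 0.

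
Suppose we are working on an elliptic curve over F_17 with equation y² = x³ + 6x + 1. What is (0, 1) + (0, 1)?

tangent at (0, 1): λ = (3·0² + 6)/(2·1) ≡ 6/2. 2⁻¹ ≡ 9 (mod 17) since 2·9 = 18 ≡ 1, so λ ≡ 6·9 ≡ 3.
  x = λ² - 0 - 0 = 9 - 0 ≡ 9; y = λ·(0 - 9) - 1 ≡ 6. → (9, 6)

(9, 6)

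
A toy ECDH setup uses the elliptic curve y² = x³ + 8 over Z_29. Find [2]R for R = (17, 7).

(2, 25)

tangent at (17, 7): λ = (3·17² + 0)/(2·7) ≡ 26/14. 14⁻¹ ≡ 27 (mod 29), so λ ≡ 26·27 ≡ 6.
  x = λ² - 17 - 17 = 36 - 34 ≡ 2; y = λ·(17 - 2) - 7 ≡ 25. → (2, 25)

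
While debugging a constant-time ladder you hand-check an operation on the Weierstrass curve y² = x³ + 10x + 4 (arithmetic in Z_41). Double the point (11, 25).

(3, 15)

tangent at (11, 25): λ = (3·11² + 10)/(2·25) ≡ 4/9. 9⁻¹ ≡ 32 (mod 41), so λ ≡ 4·32 ≡ 5.
  x = λ² - 11 - 11 = 25 - 22 ≡ 3; y = λ·(11 - 3) - 25 ≡ 15. → (3, 15)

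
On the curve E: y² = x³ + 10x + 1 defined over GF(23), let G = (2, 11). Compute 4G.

Repeated addition: build up to 4G.
2G: tangent at (2, 11): λ = (3·2² + 10)/(2·11) ≡ 22/22. 22⁻¹ ≡ 22 (mod 23), so λ ≡ 22·22 ≡ 1.
  x = λ² - 2 - 2 = 1 - 4 ≡ 20; y = λ·(2 - 20) - 11 ≡ 17. → (20, 17)
3G: (20, 17) + (2, 11). λ = (11 - 17)/(2 - 20) ≡ 17/5 mod 23. 5⁻¹ ≡ 14 (mod 23), so λ ≡ 8.
  x = λ² - 20 - 2 = 64 - 22 ≡ 19; y = λ·(20 - 19) - 17 ≡ 14. → (19, 14)
4G: (19, 14) + (2, 11). λ = (11 - 14)/(2 - 19) ≡ 20/6 mod 23. 6⁻¹ ≡ 4 (mod 23), so λ ≡ 11.
  x = λ² - 19 - 2 = 121 - 21 ≡ 8; y = λ·(19 - 8) - 14 ≡ 15. → (8, 15)

(8, 15)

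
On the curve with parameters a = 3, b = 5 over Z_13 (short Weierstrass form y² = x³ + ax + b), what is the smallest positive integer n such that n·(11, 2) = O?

2P: tangent at (11, 2): λ = (3·11² + 3)/(2·2) ≡ 2/4. 4⁻¹ ≡ 10 (mod 13) since 4·10 = 40 ≡ 1, so λ ≡ 2·10 ≡ 7.
  x = λ² - 11 - 11 = 49 - 22 ≡ 1; y = λ·(11 - 1) - 2 ≡ 3. → (1, 3)
3P: (1, 3) + (11, 2). λ = (2 - 3)/(11 - 1) ≡ 12/10 mod 13. 10⁻¹ ≡ 4 (mod 13) since 10·4 = 40 ≡ 1, so λ ≡ 9.
  x = λ² - 1 - 11 = 81 - 12 ≡ 4; y = λ·(1 - 4) - 3 ≡ 9. → (4, 9)
4P: (4, 9) + (11, 2). λ = (2 - 9)/(11 - 4) ≡ 6/7 mod 13. 7⁻¹ ≡ 2 (mod 13), so λ ≡ 12.
  x = λ² - 4 - 11 = 144 - 15 ≡ 12; y = λ·(4 - 12) - 9 ≡ 12. → (12, 12)
5P: (12, 12) + (11, 2). λ = (2 - 12)/(11 - 12) ≡ 3/12 mod 13. 12⁻¹ ≡ 12 (mod 13) since 12·12 = 144 ≡ 1, so λ ≡ 10.
  x = λ² - 12 - 11 = 100 - 23 ≡ 12; y = λ·(12 - 12) - 12 ≡ 1. → (12, 1)
6P: (12, 1) + (11, 2). λ = (2 - 1)/(11 - 12) ≡ 1/12 mod 13. 12⁻¹ ≡ 12 (mod 13) since 12·12 = 144 ≡ 1, so λ ≡ 12.
  x = λ² - 12 - 11 = 144 - 23 ≡ 4; y = λ·(12 - 4) - 1 ≡ 4. → (4, 4)
7P: (4, 4) + (11, 2). λ = (2 - 4)/(11 - 4) ≡ 11/7 mod 13. 7⁻¹ ≡ 2 (mod 13) since 7·2 = 14 ≡ 1, so λ ≡ 9.
  x = λ² - 4 - 11 = 81 - 15 ≡ 1; y = λ·(4 - 1) - 4 ≡ 10. → (1, 10)
8P: (1, 10) + (11, 2). λ = (2 - 10)/(11 - 1) ≡ 5/10 mod 13. 10⁻¹ ≡ 4 (mod 13) since 10·4 = 40 ≡ 1, so λ ≡ 7.
  x = λ² - 1 - 11 = 49 - 12 ≡ 11; y = λ·(1 - 11) - 10 ≡ 11. → (11, 11)
9P: (11, 11) + (11, 2): same x and y₁ ≡ -y₂, so the sum is O.
9P = O, so the order is 9.

9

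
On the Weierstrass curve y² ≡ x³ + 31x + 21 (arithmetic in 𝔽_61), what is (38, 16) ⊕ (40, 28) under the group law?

(19, 37)

(38, 16) + (40, 28). λ = (28 - 16)/(40 - 38) ≡ 12/2 mod 61. 2⁻¹ ≡ 31 (mod 61), so λ ≡ 6.
  x = λ² - 38 - 40 = 36 - 78 ≡ 19; y = λ·(38 - 19) - 16 ≡ 37. → (19, 37)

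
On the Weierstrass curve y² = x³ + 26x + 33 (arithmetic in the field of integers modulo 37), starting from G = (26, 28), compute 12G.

Repeated addition: build up to 12G.
2G: tangent at (26, 28): λ = (3·26² + 26)/(2·28) ≡ 19/19. 19⁻¹ ≡ 2 (mod 37), so λ ≡ 19·2 ≡ 1.
  x = λ² - 26 - 26 = 1 - 52 ≡ 23; y = λ·(26 - 23) - 28 ≡ 12. → (23, 12)
3G: (23, 12) + (26, 28). λ = (28 - 12)/(26 - 23) ≡ 16/3 mod 37. 3⁻¹ ≡ 25 (mod 37), so λ ≡ 30.
  x = λ² - 23 - 26 = 900 - 49 ≡ 0; y = λ·(23 - 0) - 12 ≡ 12. → (0, 12)
4G: (0, 12) + (26, 28). λ = (28 - 12)/(26 - 0) ≡ 16/26 mod 37. 26⁻¹ ≡ 10 (mod 37) since 26·10 = 260 ≡ 1, so λ ≡ 12.
  x = λ² - 0 - 26 = 144 - 26 ≡ 7; y = λ·(0 - 7) - 12 ≡ 15. → (7, 15)
5G: (7, 15) + (26, 28). λ = (28 - 15)/(26 - 7) ≡ 13/19 mod 37. 19⁻¹ ≡ 2 (mod 37) since 19·2 = 38 ≡ 1, so λ ≡ 26.
  x = λ² - 7 - 26 = 676 - 33 ≡ 14; y = λ·(7 - 14) - 15 ≡ 25. → (14, 25)
6G: (14, 25) + (26, 28). λ = (28 - 25)/(26 - 14) ≡ 3/12 mod 37. 12⁻¹ ≡ 34 (mod 37) since 12·34 = 408 ≡ 1, so λ ≡ 28.
  x = λ² - 14 - 26 = 784 - 40 ≡ 4; y = λ·(14 - 4) - 25 ≡ 33. → (4, 33)
7G: (4, 33) + (26, 28). λ = (28 - 33)/(26 - 4) ≡ 32/22 mod 37. 22⁻¹ ≡ 32 (mod 37) since 22·32 = 704 ≡ 1, so λ ≡ 25.
  x = λ² - 4 - 26 = 625 - 30 ≡ 3; y = λ·(4 - 3) - 33 ≡ 29. → (3, 29)
8G: (3, 29) + (26, 28). λ = (28 - 29)/(26 - 3) ≡ 36/23 mod 37. 23⁻¹ ≡ 29 (mod 37), so λ ≡ 8.
  x = λ² - 3 - 26 = 64 - 29 ≡ 35; y = λ·(3 - 35) - 29 ≡ 11. → (35, 11)
9G: (35, 11) + (26, 28). λ = (28 - 11)/(26 - 35) ≡ 17/28 mod 37. 28⁻¹ ≡ 4 (mod 37) since 28·4 = 112 ≡ 1, so λ ≡ 31.
  x = λ² - 35 - 26 = 961 - 61 ≡ 12; y = λ·(35 - 12) - 11 ≡ 36. → (12, 36)
10G: (12, 36) + (26, 28). λ = (28 - 36)/(26 - 12) ≡ 29/14 mod 37. 14⁻¹ ≡ 8 (mod 37) since 14·8 = 112 ≡ 1, so λ ≡ 10.
  x = λ² - 12 - 26 = 100 - 38 ≡ 25; y = λ·(12 - 25) - 36 ≡ 19. → (25, 19)
11G: (25, 19) + (26, 28). λ = (28 - 19)/(26 - 25) ≡ 9/1 mod 37. 1⁻¹ ≡ 1 (mod 37), so λ ≡ 9.
  x = λ² - 25 - 26 = 81 - 51 ≡ 30; y = λ·(25 - 30) - 19 ≡ 10. → (30, 10)
12G: (30, 10) + (26, 28). λ = (28 - 10)/(26 - 30) ≡ 18/33 mod 37. 33⁻¹ ≡ 9 (mod 37), so λ ≡ 14.
  x = λ² - 30 - 26 = 196 - 56 ≡ 29; y = λ·(30 - 29) - 10 ≡ 4. → (29, 4)

(29, 4)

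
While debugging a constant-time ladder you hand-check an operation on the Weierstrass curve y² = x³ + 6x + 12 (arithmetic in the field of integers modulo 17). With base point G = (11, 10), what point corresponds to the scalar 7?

Double-and-add on 7 = (111)₂. Start with G = (11, 10) for the leading 1-bit.
double: tangent at (11, 10): λ = (3·11² + 6)/(2·10) ≡ 12/3. 3⁻¹ ≡ 6 (mod 17), so λ ≡ 12·6 ≡ 4.
  x = λ² - 11 - 11 = 16 - 22 ≡ 11; y = λ·(11 - 11) - 10 ≡ 7. → (11, 7)
add G: (11, 7) + (11, 10): same x and y₁ ≡ -y₂, so the sum is ∞.
double: ∞ + ∞ = ∞ (identity).
add G: ∞ + (11, 10) = (11, 10) (identity).

(11, 10)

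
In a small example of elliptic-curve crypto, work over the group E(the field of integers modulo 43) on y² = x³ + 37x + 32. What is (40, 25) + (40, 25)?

tangent at (40, 25): λ = (3·40² + 37)/(2·25) ≡ 21/7. 7⁻¹ ≡ 37 (mod 43), so λ ≡ 21·37 ≡ 3.
  x = λ² - 40 - 40 = 9 - 80 ≡ 15; y = λ·(40 - 15) - 25 ≡ 7. → (15, 7)

(15, 7)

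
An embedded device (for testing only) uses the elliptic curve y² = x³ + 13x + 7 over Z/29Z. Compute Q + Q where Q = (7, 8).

(28, 14)

tangent at (7, 8): λ = (3·7² + 13)/(2·8) ≡ 15/16. 16⁻¹ ≡ 20 (mod 29) since 16·20 = 320 ≡ 1, so λ ≡ 15·20 ≡ 10.
  x = λ² - 7 - 7 = 100 - 14 ≡ 28; y = λ·(7 - 28) - 8 ≡ 14. → (28, 14)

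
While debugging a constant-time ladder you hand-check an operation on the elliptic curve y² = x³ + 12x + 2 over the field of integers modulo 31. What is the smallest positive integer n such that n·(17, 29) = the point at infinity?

10

2P: tangent at (17, 29): λ = (3·17² + 12)/(2·29) ≡ 11/27. 27⁻¹ ≡ 23 (mod 31) since 27·23 = 621 ≡ 1, so λ ≡ 11·23 ≡ 5.
  x = λ² - 17 - 17 = 25 - 34 ≡ 22; y = λ·(17 - 22) - 29 ≡ 8. → (22, 8)
3P: (22, 8) + (17, 29). λ = (29 - 8)/(17 - 22) ≡ 21/26 mod 31. 26⁻¹ ≡ 6 (mod 31) since 26·6 = 156 ≡ 1, so λ ≡ 2.
  x = λ² - 22 - 17 = 4 - 39 ≡ 27; y = λ·(22 - 27) - 8 ≡ 13. → (27, 13)
4P: (27, 13) + (17, 29). λ = (29 - 13)/(17 - 27) ≡ 16/21 mod 31. 21⁻¹ ≡ 3 (mod 31) since 21·3 = 63 ≡ 1, so λ ≡ 17.
  x = λ² - 27 - 17 = 289 - 44 ≡ 28; y = λ·(27 - 28) - 13 ≡ 1. → (28, 1)
5P: (28, 1) + (17, 29). λ = (29 - 1)/(17 - 28) ≡ 28/20 mod 31. 20⁻¹ ≡ 14 (mod 31), so λ ≡ 20.
  x = λ² - 28 - 17 = 400 - 45 ≡ 14; y = λ·(28 - 14) - 1 ≡ 0. → (14, 0)
6P: (14, 0) + (17, 29). λ = (29 - 0)/(17 - 14) ≡ 29/3 mod 31. 3⁻¹ ≡ 21 (mod 31), so λ ≡ 20.
  x = λ² - 14 - 17 = 400 - 31 ≡ 28; y = λ·(14 - 28) - 0 ≡ 30. → (28, 30)
7P: (28, 30) + (17, 29). λ = (29 - 30)/(17 - 28) ≡ 30/20 mod 31. 20⁻¹ ≡ 14 (mod 31), so λ ≡ 17.
  x = λ² - 28 - 17 = 289 - 45 ≡ 27; y = λ·(28 - 27) - 30 ≡ 18. → (27, 18)
8P: (27, 18) + (17, 29). λ = (29 - 18)/(17 - 27) ≡ 11/21 mod 31. 21⁻¹ ≡ 3 (mod 31) since 21·3 = 63 ≡ 1, so λ ≡ 2.
  x = λ² - 27 - 17 = 4 - 44 ≡ 22; y = λ·(27 - 22) - 18 ≡ 23. → (22, 23)
9P: (22, 23) + (17, 29). λ = (29 - 23)/(17 - 22) ≡ 6/26 mod 31. 26⁻¹ ≡ 6 (mod 31) since 26·6 = 156 ≡ 1, so λ ≡ 5.
  x = λ² - 22 - 17 = 25 - 39 ≡ 17; y = λ·(22 - 17) - 23 ≡ 2. → (17, 2)
10P: (17, 2) + (17, 29): same x and y₁ ≡ -y₂, so the sum is the point at infinity.
10P = the point at infinity, so the order is 10.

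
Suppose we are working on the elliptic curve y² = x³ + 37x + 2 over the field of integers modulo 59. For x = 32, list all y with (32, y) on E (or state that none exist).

x³ + 37x + 2 = 33954 ≡ 29 (mod 59).
Square roots of 29 mod 59: 18 and 41 (since 18² = 324 ≡ 29).

18, 41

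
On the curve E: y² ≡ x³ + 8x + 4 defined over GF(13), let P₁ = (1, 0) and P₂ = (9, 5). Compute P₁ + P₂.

(1, 0) + (9, 5). λ = (5 - 0)/(9 - 1) ≡ 5/8 mod 13. 8⁻¹ ≡ 5 (mod 13), so λ ≡ 12.
  x = λ² - 1 - 9 = 144 - 10 ≡ 4; y = λ·(1 - 4) - 0 ≡ 3. → (4, 3)

(4, 3)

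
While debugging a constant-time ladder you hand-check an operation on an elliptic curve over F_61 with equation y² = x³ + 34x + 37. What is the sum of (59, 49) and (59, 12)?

O

The two points share x = 59 and their y-coordinates satisfy 49 + 12 ≡ 0 (mod 61), so they are inverses. Their sum is 𝒪.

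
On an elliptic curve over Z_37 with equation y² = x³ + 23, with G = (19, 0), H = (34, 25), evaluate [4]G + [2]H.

First 4G:
Repeated addition: build up to 4G.
2G: (19, 0) + (19, 0): same x and y₁ ≡ -y₂, so the sum is ∞.
3G: ∞ + (19, 0) = (19, 0) (identity).
4G: (19, 0) + (19, 0): same x and y₁ ≡ -y₂, so the sum is ∞.
4G = ∞.
Next 2H:
Repeated addition: build up to 2H.
2H: tangent at (34, 25): λ = (3·34² + 0)/(2·25) ≡ 27/13. 13⁻¹ ≡ 20 (mod 37), so λ ≡ 27·20 ≡ 22.
  x = λ² - 34 - 34 = 484 - 68 ≡ 9; y = λ·(34 - 9) - 25 ≡ 7. → (9, 7)
2H = (9, 7).
Finally 4G + 2H:
∞ + (9, 7) = (9, 7) (identity).

(9, 7)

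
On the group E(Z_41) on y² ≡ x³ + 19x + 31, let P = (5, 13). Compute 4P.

Double-and-add on 4 = (100)₂. Start with P = (5, 13) for the leading 1-bit.
double: tangent at (5, 13): λ = (3·5² + 19)/(2·13) ≡ 12/26. 26⁻¹ ≡ 30 (mod 41) since 26·30 = 780 ≡ 1, so λ ≡ 12·30 ≡ 32.
  x = λ² - 5 - 5 = 1024 - 10 ≡ 30; y = λ·(5 - 30) - 13 ≡ 7. → (30, 7)
double: tangent at (30, 7): λ = (3·30² + 19)/(2·7) ≡ 13/14. 14⁻¹ ≡ 3 (mod 41) since 14·3 = 42 ≡ 1, so λ ≡ 13·3 ≡ 39.
  x = λ² - 30 - 30 = 1521 - 60 ≡ 26; y = λ·(30 - 26) - 7 ≡ 26. → (26, 26)

(26, 26)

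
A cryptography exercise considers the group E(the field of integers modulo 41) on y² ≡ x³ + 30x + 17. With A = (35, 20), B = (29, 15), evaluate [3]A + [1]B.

(39, 20)

First 3A:
Repeated addition: build up to 3A.
2A: tangent at (35, 20): λ = (3·35² + 30)/(2·20) ≡ 15/40. 40⁻¹ ≡ 40 (mod 41) since 40·40 = 1600 ≡ 1, so λ ≡ 15·40 ≡ 26.
  x = λ² - 35 - 35 = 676 - 70 ≡ 32; y = λ·(35 - 32) - 20 ≡ 17. → (32, 17)
3A: (32, 17) + (35, 20). λ = (20 - 17)/(35 - 32) ≡ 3/3 mod 41. 3⁻¹ ≡ 14 (mod 41), so λ ≡ 1.
  x = λ² - 32 - 35 = 1 - 67 ≡ 16; y = λ·(32 - 16) - 17 ≡ 40. → (16, 40)
3A = (16, 40).
Finally 3A + B:
(16, 40) + (29, 15). λ = (15 - 40)/(29 - 16) ≡ 16/13 mod 41. 13⁻¹ ≡ 19 (mod 41) since 13·19 = 247 ≡ 1, so λ ≡ 17.
  x = λ² - 16 - 29 = 289 - 45 ≡ 39; y = λ·(16 - 39) - 40 ≡ 20. → (39, 20)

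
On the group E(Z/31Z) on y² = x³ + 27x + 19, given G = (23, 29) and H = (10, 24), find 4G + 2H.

First 4G:
Double-and-add on 4 = (100)₂. Start with G = (23, 29) for the leading 1-bit.
double: tangent at (23, 29): λ = (3·23² + 27)/(2·29) ≡ 2/27. 27⁻¹ ≡ 23 (mod 31) since 27·23 = 621 ≡ 1, so λ ≡ 2·23 ≡ 15.
  x = λ² - 23 - 23 = 225 - 46 ≡ 24; y = λ·(23 - 24) - 29 ≡ 18. → (24, 18)
double: tangent at (24, 18): λ = (3·24² + 27)/(2·18) ≡ 19/5. 5⁻¹ ≡ 25 (mod 31) since 5·25 = 125 ≡ 1, so λ ≡ 19·25 ≡ 10.
  x = λ² - 24 - 24 = 100 - 48 ≡ 21; y = λ·(24 - 21) - 18 ≡ 12. → (21, 12)
4G = (21, 12).
Next 2H:
Repeated addition: build up to 2H.
2H: tangent at (10, 24): λ = (3·10² + 27)/(2·24) ≡ 17/17. 17⁻¹ ≡ 11 (mod 31), so λ ≡ 17·11 ≡ 1.
  x = λ² - 10 - 10 = 1 - 20 ≡ 12; y = λ·(10 - 12) - 24 ≡ 5. → (12, 5)
2H = (12, 5).
Finally 4G + 2H:
(21, 12) + (12, 5). λ = (5 - 12)/(12 - 21) ≡ 24/22 mod 31. 22⁻¹ ≡ 24 (mod 31), so λ ≡ 18.
  x = λ² - 21 - 12 = 324 - 33 ≡ 12; y = λ·(21 - 12) - 12 ≡ 26. → (12, 26)

(12, 26)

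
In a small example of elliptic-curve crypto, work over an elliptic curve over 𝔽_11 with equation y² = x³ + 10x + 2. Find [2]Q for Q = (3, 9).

tangent at (3, 9): λ = (3·3² + 10)/(2·9) ≡ 4/7. 7⁻¹ ≡ 8 (mod 11), so λ ≡ 4·8 ≡ 10.
  x = λ² - 3 - 3 = 100 - 6 ≡ 6; y = λ·(3 - 6) - 9 ≡ 5. → (6, 5)

(6, 5)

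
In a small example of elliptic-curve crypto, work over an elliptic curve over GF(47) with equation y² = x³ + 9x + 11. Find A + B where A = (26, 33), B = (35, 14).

(45, 28)

(26, 33) + (35, 14). λ = (14 - 33)/(35 - 26) ≡ 28/9 mod 47. 9⁻¹ ≡ 21 (mod 47) since 9·21 = 189 ≡ 1, so λ ≡ 24.
  x = λ² - 26 - 35 = 576 - 61 ≡ 45; y = λ·(26 - 45) - 33 ≡ 28. → (45, 28)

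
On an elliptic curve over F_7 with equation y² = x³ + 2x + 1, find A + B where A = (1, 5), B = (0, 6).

(0, 1)

(1, 5) + (0, 6). λ = (6 - 5)/(0 - 1) ≡ 1/6 mod 7. 6⁻¹ ≡ 6 (mod 7) since 6·6 = 36 ≡ 1, so λ ≡ 6.
  x = λ² - 1 - 0 = 36 - 1 ≡ 0; y = λ·(1 - 0) - 5 ≡ 1. → (0, 1)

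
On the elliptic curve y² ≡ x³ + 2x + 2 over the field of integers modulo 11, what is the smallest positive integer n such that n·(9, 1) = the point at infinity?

3

2P: tangent at (9, 1): λ = (3·9² + 2)/(2·1) ≡ 3/2. 2⁻¹ ≡ 6 (mod 11) since 2·6 = 12 ≡ 1, so λ ≡ 3·6 ≡ 7.
  x = λ² - 9 - 9 = 49 - 18 ≡ 9; y = λ·(9 - 9) - 1 ≡ 10. → (9, 10)
3P: (9, 10) + (9, 1): same x and y₁ ≡ -y₂, so the sum is the point at infinity.
3P = the point at infinity, so the order is 3.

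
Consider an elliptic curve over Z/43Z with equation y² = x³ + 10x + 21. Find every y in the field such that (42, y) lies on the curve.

x³ + 10x + 21 = 74529 ≡ 10 (mod 43).
Square roots of 10 mod 43: 15 and 28 (since 15² = 225 ≡ 10).

15, 28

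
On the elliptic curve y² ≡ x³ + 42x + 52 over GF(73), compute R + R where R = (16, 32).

tangent at (16, 32): λ = (3·16² + 42)/(2·32) ≡ 7/64. 64⁻¹ ≡ 8 (mod 73), so λ ≡ 7·8 ≡ 56.
  x = λ² - 16 - 16 = 3136 - 32 ≡ 38; y = λ·(16 - 38) - 32 ≡ 50. → (38, 50)

(38, 50)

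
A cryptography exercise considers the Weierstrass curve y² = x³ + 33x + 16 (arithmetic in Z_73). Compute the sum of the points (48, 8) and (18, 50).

(44, 1)

(48, 8) + (18, 50). λ = (50 - 8)/(18 - 48) ≡ 42/43 mod 73. 43⁻¹ ≡ 17 (mod 73) since 43·17 = 731 ≡ 1, so λ ≡ 57.
  x = λ² - 48 - 18 = 3249 - 66 ≡ 44; y = λ·(48 - 44) - 8 ≡ 1. → (44, 1)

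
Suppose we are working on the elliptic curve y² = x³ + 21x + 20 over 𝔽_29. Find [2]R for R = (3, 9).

(14, 10)

tangent at (3, 9): λ = (3·3² + 21)/(2·9) ≡ 19/18. 18⁻¹ ≡ 21 (mod 29), so λ ≡ 19·21 ≡ 22.
  x = λ² - 3 - 3 = 484 - 6 ≡ 14; y = λ·(3 - 14) - 9 ≡ 10. → (14, 10)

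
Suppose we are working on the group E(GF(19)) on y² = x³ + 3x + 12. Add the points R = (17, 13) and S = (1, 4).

(17, 13) + (1, 4). λ = (4 - 13)/(1 - 17) ≡ 10/3 mod 19. 3⁻¹ ≡ 13 (mod 19) since 3·13 = 39 ≡ 1, so λ ≡ 16.
  x = λ² - 17 - 1 = 256 - 18 ≡ 10; y = λ·(17 - 10) - 13 ≡ 4. → (10, 4)

(10, 4)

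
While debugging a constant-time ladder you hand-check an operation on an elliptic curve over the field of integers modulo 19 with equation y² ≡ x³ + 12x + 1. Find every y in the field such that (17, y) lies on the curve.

8, 11

x³ + 12x + 1 = 5118 ≡ 7 (mod 19).
Square roots of 7 mod 19: 8 and 11 (since 8² = 64 ≡ 7).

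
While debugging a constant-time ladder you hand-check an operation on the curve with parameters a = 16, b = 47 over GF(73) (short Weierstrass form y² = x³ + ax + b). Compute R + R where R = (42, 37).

(65, 8)

tangent at (42, 37): λ = (3·42² + 16)/(2·37) ≡ 52/1. 1⁻¹ ≡ 1 (mod 73), so λ ≡ 52·1 ≡ 52.
  x = λ² - 42 - 42 = 2704 - 84 ≡ 65; y = λ·(42 - 65) - 37 ≡ 8. → (65, 8)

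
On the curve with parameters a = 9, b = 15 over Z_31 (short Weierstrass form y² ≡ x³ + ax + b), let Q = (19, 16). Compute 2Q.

(11, 9)

tangent at (19, 16): λ = (3·19² + 9)/(2·16) ≡ 7/1. 1⁻¹ ≡ 1 (mod 31), so λ ≡ 7·1 ≡ 7.
  x = λ² - 19 - 19 = 49 - 38 ≡ 11; y = λ·(19 - 11) - 16 ≡ 9. → (11, 9)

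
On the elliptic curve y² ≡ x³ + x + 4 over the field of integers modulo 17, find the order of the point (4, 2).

7

2P: tangent at (4, 2): λ = (3·4² + 1)/(2·2) ≡ 15/4. 4⁻¹ ≡ 13 (mod 17) since 4·13 = 52 ≡ 1, so λ ≡ 15·13 ≡ 8.
  x = λ² - 4 - 4 = 64 - 8 ≡ 5; y = λ·(4 - 5) - 2 ≡ 7. → (5, 7)
3P: (5, 7) + (4, 2). λ = (2 - 7)/(4 - 5) ≡ 12/16 mod 17. 16⁻¹ ≡ 16 (mod 17), so λ ≡ 5.
  x = λ² - 5 - 4 = 25 - 9 ≡ 16; y = λ·(5 - 16) - 7 ≡ 6. → (16, 6)
4P: (16, 6) + (4, 2). λ = (2 - 6)/(4 - 16) ≡ 13/5 mod 17. 5⁻¹ ≡ 7 (mod 17), so λ ≡ 6.
  x = λ² - 16 - 4 = 36 - 20 ≡ 16; y = λ·(16 - 16) - 6 ≡ 11. → (16, 11)
5P: (16, 11) + (4, 2). λ = (2 - 11)/(4 - 16) ≡ 8/5 mod 17. 5⁻¹ ≡ 7 (mod 17), so λ ≡ 5.
  x = λ² - 16 - 4 = 25 - 20 ≡ 5; y = λ·(16 - 5) - 11 ≡ 10. → (5, 10)
6P: (5, 10) + (4, 2). λ = (2 - 10)/(4 - 5) ≡ 9/16 mod 17. 16⁻¹ ≡ 16 (mod 17), so λ ≡ 8.
  x = λ² - 5 - 4 = 64 - 9 ≡ 4; y = λ·(5 - 4) - 10 ≡ 15. → (4, 15)
7P: (4, 15) + (4, 2): same x and y₁ ≡ -y₂, so the sum is the point at infinity.
7P = the point at infinity, so the order is 7.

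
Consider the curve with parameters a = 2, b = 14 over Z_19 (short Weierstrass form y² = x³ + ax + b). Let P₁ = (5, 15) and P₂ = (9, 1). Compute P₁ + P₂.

(5, 15) + (9, 1). λ = (1 - 15)/(9 - 5) ≡ 5/4 mod 19. 4⁻¹ ≡ 5 (mod 19), so λ ≡ 6.
  x = λ² - 5 - 9 = 36 - 14 ≡ 3; y = λ·(5 - 3) - 15 ≡ 16. → (3, 16)

(3, 16)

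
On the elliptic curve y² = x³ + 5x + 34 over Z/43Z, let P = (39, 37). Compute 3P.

(35, 16)

Repeated addition: build up to 3P.
2P: tangent at (39, 37): λ = (3·39² + 5)/(2·37) ≡ 10/31. 31⁻¹ ≡ 25 (mod 43), so λ ≡ 10·25 ≡ 35.
  x = λ² - 39 - 39 = 1225 - 78 ≡ 29; y = λ·(39 - 29) - 37 ≡ 12. → (29, 12)
3P: (29, 12) + (39, 37). λ = (37 - 12)/(39 - 29) ≡ 25/10 mod 43. 10⁻¹ ≡ 13 (mod 43), so λ ≡ 24.
  x = λ² - 29 - 39 = 576 - 68 ≡ 35; y = λ·(29 - 35) - 12 ≡ 16. → (35, 16)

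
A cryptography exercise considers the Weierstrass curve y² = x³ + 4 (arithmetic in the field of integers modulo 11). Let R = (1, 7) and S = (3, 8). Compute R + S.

(1, 7) + (3, 8). λ = (8 - 7)/(3 - 1) ≡ 1/2 mod 11. 2⁻¹ ≡ 6 (mod 11) since 2·6 = 12 ≡ 1, so λ ≡ 6.
  x = λ² - 1 - 3 = 36 - 4 ≡ 10; y = λ·(1 - 10) - 7 ≡ 5. → (10, 5)

(10, 5)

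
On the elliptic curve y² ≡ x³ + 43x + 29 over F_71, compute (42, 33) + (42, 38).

O

The two points share x = 42 and their y-coordinates satisfy 33 + 38 ≡ 0 (mod 71), so they are inverses. Their sum is the point at infinity.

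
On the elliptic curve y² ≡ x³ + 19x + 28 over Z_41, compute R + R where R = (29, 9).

tangent at (29, 9): λ = (3·29² + 19)/(2·9) ≡ 0/18. 18⁻¹ ≡ 16 (mod 41), so λ ≡ 0·16 ≡ 0.
  x = λ² - 29 - 29 = 0 - 58 ≡ 24; y = λ·(29 - 24) - 9 ≡ 32. → (24, 32)

(24, 32)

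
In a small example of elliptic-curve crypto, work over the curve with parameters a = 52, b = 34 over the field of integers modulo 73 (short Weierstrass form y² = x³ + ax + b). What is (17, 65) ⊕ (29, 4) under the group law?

(28, 70)

(17, 65) + (29, 4). λ = (4 - 65)/(29 - 17) ≡ 12/12 mod 73. 12⁻¹ ≡ 67 (mod 73), so λ ≡ 1.
  x = λ² - 17 - 29 = 1 - 46 ≡ 28; y = λ·(17 - 28) - 65 ≡ 70. → (28, 70)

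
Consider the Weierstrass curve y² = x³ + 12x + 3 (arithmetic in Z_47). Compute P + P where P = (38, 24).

tangent at (38, 24): λ = (3·38² + 12)/(2·24) ≡ 20/1. 1⁻¹ ≡ 1 (mod 47), so λ ≡ 20·1 ≡ 20.
  x = λ² - 38 - 38 = 400 - 76 ≡ 42; y = λ·(38 - 42) - 24 ≡ 37. → (42, 37)

(42, 37)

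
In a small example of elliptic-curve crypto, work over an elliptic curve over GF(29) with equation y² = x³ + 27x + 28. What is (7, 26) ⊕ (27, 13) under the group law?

(7, 26) + (27, 13). λ = (13 - 26)/(27 - 7) ≡ 16/20 mod 29. 20⁻¹ ≡ 16 (mod 29), so λ ≡ 24.
  x = λ² - 7 - 27 = 576 - 34 ≡ 20; y = λ·(7 - 20) - 26 ≡ 10. → (20, 10)

(20, 10)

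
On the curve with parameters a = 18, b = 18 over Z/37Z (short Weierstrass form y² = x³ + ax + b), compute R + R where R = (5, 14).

(31, 8)

tangent at (5, 14): λ = (3·5² + 18)/(2·14) ≡ 19/28. 28⁻¹ ≡ 4 (mod 37), so λ ≡ 19·4 ≡ 2.
  x = λ² - 5 - 5 = 4 - 10 ≡ 31; y = λ·(5 - 31) - 14 ≡ 8. → (31, 8)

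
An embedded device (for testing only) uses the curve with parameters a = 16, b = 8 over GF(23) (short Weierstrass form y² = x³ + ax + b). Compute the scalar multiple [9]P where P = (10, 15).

Repeated addition: build up to 9P.
2P: tangent at (10, 15): λ = (3·10² + 16)/(2·15) ≡ 17/7. 7⁻¹ ≡ 10 (mod 23), so λ ≡ 17·10 ≡ 9.
  x = λ² - 10 - 10 = 81 - 20 ≡ 15; y = λ·(10 - 15) - 15 ≡ 9. → (15, 9)
3P: (15, 9) + (10, 15). λ = (15 - 9)/(10 - 15) ≡ 6/18 mod 23. 18⁻¹ ≡ 9 (mod 23) since 18·9 = 162 ≡ 1, so λ ≡ 8.
  x = λ² - 15 - 10 = 64 - 25 ≡ 16; y = λ·(15 - 16) - 9 ≡ 6. → (16, 6)
4P: (16, 6) + (10, 15). λ = (15 - 6)/(10 - 16) ≡ 9/17 mod 23. 17⁻¹ ≡ 19 (mod 23) since 17·19 = 323 ≡ 1, so λ ≡ 10.
  x = λ² - 16 - 10 = 100 - 26 ≡ 5; y = λ·(16 - 5) - 6 ≡ 12. → (5, 12)
5P: (5, 12) + (10, 15). λ = (15 - 12)/(10 - 5) ≡ 3/5 mod 23. 5⁻¹ ≡ 14 (mod 23) since 5·14 = 70 ≡ 1, so λ ≡ 19.
  x = λ² - 5 - 10 = 361 - 15 ≡ 1; y = λ·(5 - 1) - 12 ≡ 18. → (1, 18)
6P: (1, 18) + (10, 15). λ = (15 - 18)/(10 - 1) ≡ 20/9 mod 23. 9⁻¹ ≡ 18 (mod 23) since 9·18 = 162 ≡ 1, so λ ≡ 15.
  x = λ² - 1 - 10 = 225 - 11 ≡ 7; y = λ·(1 - 7) - 18 ≡ 7. → (7, 7)
7P: (7, 7) + (10, 15). λ = (15 - 7)/(10 - 7) ≡ 8/3 mod 23. 3⁻¹ ≡ 8 (mod 23) since 3·8 = 24 ≡ 1, so λ ≡ 18.
  x = λ² - 7 - 10 = 324 - 17 ≡ 8; y = λ·(7 - 8) - 7 ≡ 21. → (8, 21)
8P: (8, 21) + (10, 15). λ = (15 - 21)/(10 - 8) ≡ 17/2 mod 23. 2⁻¹ ≡ 12 (mod 23), so λ ≡ 20.
  x = λ² - 8 - 10 = 400 - 18 ≡ 14; y = λ·(8 - 14) - 21 ≡ 20. → (14, 20)
9P: (14, 20) + (10, 15). λ = (15 - 20)/(10 - 14) ≡ 18/19 mod 23. 19⁻¹ ≡ 17 (mod 23), so λ ≡ 7.
  x = λ² - 14 - 10 = 49 - 24 ≡ 2; y = λ·(14 - 2) - 20 ≡ 18. → (2, 18)

(2, 18)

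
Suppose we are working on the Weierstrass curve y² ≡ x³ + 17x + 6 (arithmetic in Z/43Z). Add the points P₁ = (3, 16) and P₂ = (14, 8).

(18, 34)

(3, 16) + (14, 8). λ = (8 - 16)/(14 - 3) ≡ 35/11 mod 43. 11⁻¹ ≡ 4 (mod 43) since 11·4 = 44 ≡ 1, so λ ≡ 11.
  x = λ² - 3 - 14 = 121 - 17 ≡ 18; y = λ·(3 - 18) - 16 ≡ 34. → (18, 34)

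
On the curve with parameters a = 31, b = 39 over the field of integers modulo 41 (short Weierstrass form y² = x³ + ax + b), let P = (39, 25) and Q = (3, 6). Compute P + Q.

(39, 25) + (3, 6). λ = (6 - 25)/(3 - 39) ≡ 22/5 mod 41. 5⁻¹ ≡ 33 (mod 41) since 5·33 = 165 ≡ 1, so λ ≡ 29.
  x = λ² - 39 - 3 = 841 - 42 ≡ 20; y = λ·(39 - 20) - 25 ≡ 34. → (20, 34)

(20, 34)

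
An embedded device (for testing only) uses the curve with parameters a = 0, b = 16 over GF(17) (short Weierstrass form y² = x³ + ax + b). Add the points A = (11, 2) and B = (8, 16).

(11, 2) + (8, 16). λ = (16 - 2)/(8 - 11) ≡ 14/14 mod 17. 14⁻¹ ≡ 11 (mod 17) since 14·11 = 154 ≡ 1, so λ ≡ 1.
  x = λ² - 11 - 8 = 1 - 19 ≡ 16; y = λ·(11 - 16) - 2 ≡ 10. → (16, 10)

(16, 10)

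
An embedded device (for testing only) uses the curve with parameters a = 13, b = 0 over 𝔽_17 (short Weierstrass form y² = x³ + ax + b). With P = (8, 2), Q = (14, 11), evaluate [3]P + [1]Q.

First 3P:
Repeated addition: build up to 3P.
2P: tangent at (8, 2): λ = (3·8² + 13)/(2·2) ≡ 1/4. 4⁻¹ ≡ 13 (mod 17) since 4·13 = 52 ≡ 1, so λ ≡ 1·13 ≡ 13.
  x = λ² - 8 - 8 = 169 - 16 ≡ 0; y = λ·(8 - 0) - 2 ≡ 0. → (0, 0)
3P: (0, 0) + (8, 2). λ = (2 - 0)/(8 - 0) ≡ 2/8 mod 17. 8⁻¹ ≡ 15 (mod 17) since 8·15 = 120 ≡ 1, so λ ≡ 13.
  x = λ² - 0 - 8 = 169 - 8 ≡ 8; y = λ·(0 - 8) - 0 ≡ 15. → (8, 15)
3P = (8, 15).
Finally 3P + Q:
(8, 15) + (14, 11). λ = (11 - 15)/(14 - 8) ≡ 13/6 mod 17. 6⁻¹ ≡ 3 (mod 17), so λ ≡ 5.
  x = λ² - 8 - 14 = 25 - 22 ≡ 3; y = λ·(8 - 3) - 15 ≡ 10. → (3, 10)

(3, 10)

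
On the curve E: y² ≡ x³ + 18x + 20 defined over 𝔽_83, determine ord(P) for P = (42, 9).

2P: tangent at (42, 9): λ = (3·42² + 18)/(2·9) ≡ 81/18. 18⁻¹ ≡ 60 (mod 83), so λ ≡ 81·60 ≡ 46.
  x = λ² - 42 - 42 = 2116 - 84 ≡ 40; y = λ·(42 - 40) - 9 ≡ 0. → (40, 0)
3P: (40, 0) + (42, 9). λ = (9 - 0)/(42 - 40) ≡ 9/2 mod 83. 2⁻¹ ≡ 42 (mod 83) since 2·42 = 84 ≡ 1, so λ ≡ 46.
  x = λ² - 40 - 42 = 2116 - 82 ≡ 42; y = λ·(40 - 42) - 0 ≡ 74. → (42, 74)
4P: (42, 74) + (42, 9): same x and y₁ ≡ -y₂, so the sum is O.
4P = O, so the order is 4.

4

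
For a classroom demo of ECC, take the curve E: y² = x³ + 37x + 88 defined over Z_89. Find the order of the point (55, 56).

10

2P: tangent at (55, 56): λ = (3·55² + 37)/(2·56) ≡ 34/23. 23⁻¹ ≡ 31 (mod 89) since 23·31 = 713 ≡ 1, so λ ≡ 34·31 ≡ 75.
  x = λ² - 55 - 55 = 5625 - 110 ≡ 86; y = λ·(55 - 86) - 56 ≡ 22. → (86, 22)
3P: (86, 22) + (55, 56). λ = (56 - 22)/(55 - 86) ≡ 34/58 mod 89. 58⁻¹ ≡ 66 (mod 89), so λ ≡ 19.
  x = λ² - 86 - 55 = 361 - 141 ≡ 42; y = λ·(86 - 42) - 22 ≡ 13. → (42, 13)
4P: (42, 13) + (55, 56). λ = (56 - 13)/(55 - 42) ≡ 43/13 mod 89. 13⁻¹ ≡ 48 (mod 89) since 13·48 = 624 ≡ 1, so λ ≡ 17.
  x = λ² - 42 - 55 = 289 - 97 ≡ 14; y = λ·(42 - 14) - 13 ≡ 18. → (14, 18)
5P: (14, 18) + (55, 56). λ = (56 - 18)/(55 - 14) ≡ 38/41 mod 89. 41⁻¹ ≡ 76 (mod 89), so λ ≡ 40.
  x = λ² - 14 - 55 = 1600 - 69 ≡ 18; y = λ·(14 - 18) - 18 ≡ 0. → (18, 0)
6P: (18, 0) + (55, 56). λ = (56 - 0)/(55 - 18) ≡ 56/37 mod 89. 37⁻¹ ≡ 77 (mod 89) since 37·77 = 2849 ≡ 1, so λ ≡ 40.
  x = λ² - 18 - 55 = 1600 - 73 ≡ 14; y = λ·(18 - 14) - 0 ≡ 71. → (14, 71)
7P: (14, 71) + (55, 56). λ = (56 - 71)/(55 - 14) ≡ 74/41 mod 89. 41⁻¹ ≡ 76 (mod 89), so λ ≡ 17.
  x = λ² - 14 - 55 = 289 - 69 ≡ 42; y = λ·(14 - 42) - 71 ≡ 76. → (42, 76)
8P: (42, 76) + (55, 56). λ = (56 - 76)/(55 - 42) ≡ 69/13 mod 89. 13⁻¹ ≡ 48 (mod 89), so λ ≡ 19.
  x = λ² - 42 - 55 = 361 - 97 ≡ 86; y = λ·(42 - 86) - 76 ≡ 67. → (86, 67)
9P: (86, 67) + (55, 56). λ = (56 - 67)/(55 - 86) ≡ 78/58 mod 89. 58⁻¹ ≡ 66 (mod 89) since 58·66 = 3828 ≡ 1, so λ ≡ 75.
  x = λ² - 86 - 55 = 5625 - 141 ≡ 55; y = λ·(86 - 55) - 67 ≡ 33. → (55, 33)
10P: (55, 33) + (55, 56): same x and y₁ ≡ -y₂, so the sum is ∞.
10P = ∞, so the order is 10.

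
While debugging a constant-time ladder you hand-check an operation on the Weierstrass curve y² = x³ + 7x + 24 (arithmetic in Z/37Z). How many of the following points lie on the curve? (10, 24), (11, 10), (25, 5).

3

(10, 24): 24² ≡ 21, rhs ≡ 21 → on.
(11, 10): 10² ≡ 26, rhs ≡ 26 → on.
(25, 5): 5² ≡ 25, rhs ≡ 25 → on.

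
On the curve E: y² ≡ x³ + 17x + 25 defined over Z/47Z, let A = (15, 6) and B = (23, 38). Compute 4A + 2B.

(33, 2)

First 4A:
Repeated addition: build up to 4A.
2A: tangent at (15, 6): λ = (3·15² + 17)/(2·6) ≡ 34/12. 12⁻¹ ≡ 4 (mod 47), so λ ≡ 34·4 ≡ 42.
  x = λ² - 15 - 15 = 1764 - 30 ≡ 42; y = λ·(15 - 42) - 6 ≡ 35. → (42, 35)
3A: (42, 35) + (15, 6). λ = (6 - 35)/(15 - 42) ≡ 18/20 mod 47. 20⁻¹ ≡ 40 (mod 47), so λ ≡ 15.
  x = λ² - 42 - 15 = 225 - 57 ≡ 27; y = λ·(42 - 27) - 35 ≡ 2. → (27, 2)
4A: (27, 2) + (15, 6). λ = (6 - 2)/(15 - 27) ≡ 4/35 mod 47. 35⁻¹ ≡ 43 (mod 47), so λ ≡ 31.
  x = λ² - 27 - 15 = 961 - 42 ≡ 26; y = λ·(27 - 26) - 2 ≡ 29. → (26, 29)
4A = (26, 29).
Next 2B:
Repeated addition: build up to 2B.
2B: tangent at (23, 38): λ = (3·23² + 17)/(2·38) ≡ 6/29. 29⁻¹ ≡ 13 (mod 47), so λ ≡ 6·13 ≡ 31.
  x = λ² - 23 - 23 = 961 - 46 ≡ 22; y = λ·(23 - 22) - 38 ≡ 40. → (22, 40)
2B = (22, 40).
Finally 4A + 2B:
(26, 29) + (22, 40). λ = (40 - 29)/(22 - 26) ≡ 11/43 mod 47. 43⁻¹ ≡ 35 (mod 47), so λ ≡ 9.
  x = λ² - 26 - 22 = 81 - 48 ≡ 33; y = λ·(26 - 33) - 29 ≡ 2. → (33, 2)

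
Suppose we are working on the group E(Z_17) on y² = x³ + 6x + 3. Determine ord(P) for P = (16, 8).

2P: tangent at (16, 8): λ = (3·16² + 6)/(2·8) ≡ 9/16. 16⁻¹ ≡ 16 (mod 17) since 16·16 = 256 ≡ 1, so λ ≡ 9·16 ≡ 8.
  x = λ² - 16 - 16 = 64 - 32 ≡ 15; y = λ·(16 - 15) - 8 ≡ 0. → (15, 0)
3P: (15, 0) + (16, 8). λ = (8 - 0)/(16 - 15) ≡ 8/1 mod 17. 1⁻¹ ≡ 1 (mod 17), so λ ≡ 8.
  x = λ² - 15 - 16 = 64 - 31 ≡ 16; y = λ·(15 - 16) - 0 ≡ 9. → (16, 9)
4P: (16, 9) + (16, 8): same x and y₁ ≡ -y₂, so the sum is ∞.
4P = ∞, so the order is 4.

4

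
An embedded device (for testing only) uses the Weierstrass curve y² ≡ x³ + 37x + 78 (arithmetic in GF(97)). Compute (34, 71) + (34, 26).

The two points share x = 34 and their y-coordinates satisfy 71 + 26 ≡ 0 (mod 97), so they are inverses. Their sum is ∞.

O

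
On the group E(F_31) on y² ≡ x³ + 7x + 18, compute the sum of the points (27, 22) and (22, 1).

(27, 22) + (22, 1). λ = (1 - 22)/(22 - 27) ≡ 10/26 mod 31. 26⁻¹ ≡ 6 (mod 31), so λ ≡ 29.
  x = λ² - 27 - 22 = 841 - 49 ≡ 17; y = λ·(27 - 17) - 22 ≡ 20. → (17, 20)

(17, 20)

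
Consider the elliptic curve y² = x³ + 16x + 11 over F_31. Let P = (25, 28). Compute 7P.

Double-and-add on 7 = (111)₂. Start with P = (25, 28) for the leading 1-bit.
double: tangent at (25, 28): λ = (3·25² + 16)/(2·28) ≡ 0/25. 25⁻¹ ≡ 5 (mod 31), so λ ≡ 0·5 ≡ 0.
  x = λ² - 25 - 25 = 0 - 50 ≡ 12; y = λ·(25 - 12) - 28 ≡ 3. → (12, 3)
add P: (12, 3) + (25, 28). λ = (28 - 3)/(25 - 12) ≡ 25/13 mod 31. 13⁻¹ ≡ 12 (mod 31), so λ ≡ 21.
  x = λ² - 12 - 25 = 441 - 37 ≡ 1; y = λ·(12 - 1) - 3 ≡ 11. → (1, 11)
double: tangent at (1, 11): λ = (3·1² + 16)/(2·11) ≡ 19/22. 22⁻¹ ≡ 24 (mod 31) since 22·24 = 528 ≡ 1, so λ ≡ 19·24 ≡ 22.
  x = λ² - 1 - 1 = 484 - 2 ≡ 17; y = λ·(1 - 17) - 11 ≡ 9. → (17, 9)
add P: (17, 9) + (25, 28). λ = (28 - 9)/(25 - 17) ≡ 19/8 mod 31. 8⁻¹ ≡ 4 (mod 31) since 8·4 = 32 ≡ 1, so λ ≡ 14.
  x = λ² - 17 - 25 = 196 - 42 ≡ 30; y = λ·(17 - 30) - 9 ≡ 26. → (30, 26)

(30, 26)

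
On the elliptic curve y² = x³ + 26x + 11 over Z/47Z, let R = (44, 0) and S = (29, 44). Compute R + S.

(44, 0) + (29, 44). λ = (44 - 0)/(29 - 44) ≡ 44/32 mod 47. 32⁻¹ ≡ 25 (mod 47), so λ ≡ 19.
  x = λ² - 44 - 29 = 361 - 73 ≡ 6; y = λ·(44 - 6) - 0 ≡ 17. → (6, 17)

(6, 17)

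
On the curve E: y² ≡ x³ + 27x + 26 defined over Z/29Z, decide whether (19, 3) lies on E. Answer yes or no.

y² = 3² ≡ 9; x³ + 27x + 26 = 7398 ≡ 3 (mod 29). 9 ≠ 3.

no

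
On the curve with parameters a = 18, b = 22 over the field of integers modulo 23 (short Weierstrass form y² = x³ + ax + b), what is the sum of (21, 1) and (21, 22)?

O

The two points share x = 21 and their y-coordinates satisfy 1 + 22 ≡ 0 (mod 23), so they are inverses. Their sum is O.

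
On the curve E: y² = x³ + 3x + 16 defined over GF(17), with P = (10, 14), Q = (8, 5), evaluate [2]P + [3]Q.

(13, 12)

First 2P:
Repeated addition: build up to 2P.
2P: tangent at (10, 14): λ = (3·10² + 3)/(2·14) ≡ 14/11. 11⁻¹ ≡ 14 (mod 17), so λ ≡ 14·14 ≡ 9.
  x = λ² - 10 - 10 = 81 - 20 ≡ 10; y = λ·(10 - 10) - 14 ≡ 3. → (10, 3)
2P = (10, 3).
Next 3Q:
Repeated addition: build up to 3Q.
2Q: tangent at (8, 5): λ = (3·8² + 3)/(2·5) ≡ 8/10. 10⁻¹ ≡ 12 (mod 17) since 10·12 = 120 ≡ 1, so λ ≡ 8·12 ≡ 11.
  x = λ² - 8 - 8 = 121 - 16 ≡ 3; y = λ·(8 - 3) - 5 ≡ 16. → (3, 16)
3Q: (3, 16) + (8, 5). λ = (5 - 16)/(8 - 3) ≡ 6/5 mod 17. 5⁻¹ ≡ 7 (mod 17) since 5·7 = 35 ≡ 1, so λ ≡ 8.
  x = λ² - 3 - 8 = 64 - 11 ≡ 2; y = λ·(3 - 2) - 16 ≡ 9. → (2, 9)
3Q = (2, 9).
Finally 2P + 3Q:
(10, 3) + (2, 9). λ = (9 - 3)/(2 - 10) ≡ 6/9 mod 17. 9⁻¹ ≡ 2 (mod 17), so λ ≡ 12.
  x = λ² - 10 - 2 = 144 - 12 ≡ 13; y = λ·(10 - 13) - 3 ≡ 12. → (13, 12)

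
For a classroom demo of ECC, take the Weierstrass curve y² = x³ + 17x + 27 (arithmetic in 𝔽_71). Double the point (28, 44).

tangent at (28, 44): λ = (3·28² + 17)/(2·44) ≡ 26/17. 17⁻¹ ≡ 46 (mod 71), so λ ≡ 26·46 ≡ 60.
  x = λ² - 28 - 28 = 3600 - 56 ≡ 65; y = λ·(28 - 65) - 44 ≡ 8. → (65, 8)

(65, 8)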